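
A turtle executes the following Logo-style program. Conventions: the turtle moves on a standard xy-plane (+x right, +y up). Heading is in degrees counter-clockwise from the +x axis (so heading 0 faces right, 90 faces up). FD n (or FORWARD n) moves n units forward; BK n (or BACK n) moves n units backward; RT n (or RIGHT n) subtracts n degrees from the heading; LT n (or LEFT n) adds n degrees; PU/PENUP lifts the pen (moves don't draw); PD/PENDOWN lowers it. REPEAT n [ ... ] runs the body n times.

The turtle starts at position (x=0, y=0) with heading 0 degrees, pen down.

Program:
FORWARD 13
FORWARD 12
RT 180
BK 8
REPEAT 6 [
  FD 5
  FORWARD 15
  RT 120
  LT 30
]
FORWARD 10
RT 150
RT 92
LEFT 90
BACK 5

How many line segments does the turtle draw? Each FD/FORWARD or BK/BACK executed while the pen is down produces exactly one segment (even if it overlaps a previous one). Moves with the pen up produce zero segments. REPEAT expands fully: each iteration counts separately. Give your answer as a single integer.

Answer: 17

Derivation:
Executing turtle program step by step:
Start: pos=(0,0), heading=0, pen down
FD 13: (0,0) -> (13,0) [heading=0, draw]
FD 12: (13,0) -> (25,0) [heading=0, draw]
RT 180: heading 0 -> 180
BK 8: (25,0) -> (33,0) [heading=180, draw]
REPEAT 6 [
  -- iteration 1/6 --
  FD 5: (33,0) -> (28,0) [heading=180, draw]
  FD 15: (28,0) -> (13,0) [heading=180, draw]
  RT 120: heading 180 -> 60
  LT 30: heading 60 -> 90
  -- iteration 2/6 --
  FD 5: (13,0) -> (13,5) [heading=90, draw]
  FD 15: (13,5) -> (13,20) [heading=90, draw]
  RT 120: heading 90 -> 330
  LT 30: heading 330 -> 0
  -- iteration 3/6 --
  FD 5: (13,20) -> (18,20) [heading=0, draw]
  FD 15: (18,20) -> (33,20) [heading=0, draw]
  RT 120: heading 0 -> 240
  LT 30: heading 240 -> 270
  -- iteration 4/6 --
  FD 5: (33,20) -> (33,15) [heading=270, draw]
  FD 15: (33,15) -> (33,0) [heading=270, draw]
  RT 120: heading 270 -> 150
  LT 30: heading 150 -> 180
  -- iteration 5/6 --
  FD 5: (33,0) -> (28,0) [heading=180, draw]
  FD 15: (28,0) -> (13,0) [heading=180, draw]
  RT 120: heading 180 -> 60
  LT 30: heading 60 -> 90
  -- iteration 6/6 --
  FD 5: (13,0) -> (13,5) [heading=90, draw]
  FD 15: (13,5) -> (13,20) [heading=90, draw]
  RT 120: heading 90 -> 330
  LT 30: heading 330 -> 0
]
FD 10: (13,20) -> (23,20) [heading=0, draw]
RT 150: heading 0 -> 210
RT 92: heading 210 -> 118
LT 90: heading 118 -> 208
BK 5: (23,20) -> (27.415,22.347) [heading=208, draw]
Final: pos=(27.415,22.347), heading=208, 17 segment(s) drawn
Segments drawn: 17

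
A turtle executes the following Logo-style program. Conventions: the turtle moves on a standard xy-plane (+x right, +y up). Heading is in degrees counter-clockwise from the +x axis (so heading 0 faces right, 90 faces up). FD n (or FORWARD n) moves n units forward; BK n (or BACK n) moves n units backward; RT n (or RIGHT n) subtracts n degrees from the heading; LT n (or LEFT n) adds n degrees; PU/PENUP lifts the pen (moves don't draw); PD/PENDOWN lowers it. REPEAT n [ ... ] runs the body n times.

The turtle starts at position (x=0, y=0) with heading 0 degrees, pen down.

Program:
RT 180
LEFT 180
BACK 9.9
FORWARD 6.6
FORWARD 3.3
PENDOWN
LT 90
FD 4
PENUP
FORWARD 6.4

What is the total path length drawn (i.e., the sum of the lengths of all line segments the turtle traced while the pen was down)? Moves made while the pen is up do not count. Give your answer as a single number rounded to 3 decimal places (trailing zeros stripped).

Answer: 23.8

Derivation:
Executing turtle program step by step:
Start: pos=(0,0), heading=0, pen down
RT 180: heading 0 -> 180
LT 180: heading 180 -> 0
BK 9.9: (0,0) -> (-9.9,0) [heading=0, draw]
FD 6.6: (-9.9,0) -> (-3.3,0) [heading=0, draw]
FD 3.3: (-3.3,0) -> (0,0) [heading=0, draw]
PD: pen down
LT 90: heading 0 -> 90
FD 4: (0,0) -> (0,4) [heading=90, draw]
PU: pen up
FD 6.4: (0,4) -> (0,10.4) [heading=90, move]
Final: pos=(0,10.4), heading=90, 4 segment(s) drawn

Segment lengths:
  seg 1: (0,0) -> (-9.9,0), length = 9.9
  seg 2: (-9.9,0) -> (-3.3,0), length = 6.6
  seg 3: (-3.3,0) -> (0,0), length = 3.3
  seg 4: (0,0) -> (0,4), length = 4
Total = 23.8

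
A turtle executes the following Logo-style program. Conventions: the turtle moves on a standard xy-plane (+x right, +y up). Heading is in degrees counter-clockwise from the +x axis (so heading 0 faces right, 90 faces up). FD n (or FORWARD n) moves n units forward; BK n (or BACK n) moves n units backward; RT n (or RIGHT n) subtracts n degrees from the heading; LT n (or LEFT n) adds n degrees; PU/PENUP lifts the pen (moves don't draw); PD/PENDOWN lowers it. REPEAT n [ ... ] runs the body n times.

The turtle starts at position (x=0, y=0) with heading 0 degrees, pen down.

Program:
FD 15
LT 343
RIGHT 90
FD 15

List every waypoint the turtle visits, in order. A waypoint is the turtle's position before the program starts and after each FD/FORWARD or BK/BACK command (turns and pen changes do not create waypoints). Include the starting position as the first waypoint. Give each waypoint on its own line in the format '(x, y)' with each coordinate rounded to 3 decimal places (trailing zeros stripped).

Executing turtle program step by step:
Start: pos=(0,0), heading=0, pen down
FD 15: (0,0) -> (15,0) [heading=0, draw]
LT 343: heading 0 -> 343
RT 90: heading 343 -> 253
FD 15: (15,0) -> (10.614,-14.345) [heading=253, draw]
Final: pos=(10.614,-14.345), heading=253, 2 segment(s) drawn
Waypoints (3 total):
(0, 0)
(15, 0)
(10.614, -14.345)

Answer: (0, 0)
(15, 0)
(10.614, -14.345)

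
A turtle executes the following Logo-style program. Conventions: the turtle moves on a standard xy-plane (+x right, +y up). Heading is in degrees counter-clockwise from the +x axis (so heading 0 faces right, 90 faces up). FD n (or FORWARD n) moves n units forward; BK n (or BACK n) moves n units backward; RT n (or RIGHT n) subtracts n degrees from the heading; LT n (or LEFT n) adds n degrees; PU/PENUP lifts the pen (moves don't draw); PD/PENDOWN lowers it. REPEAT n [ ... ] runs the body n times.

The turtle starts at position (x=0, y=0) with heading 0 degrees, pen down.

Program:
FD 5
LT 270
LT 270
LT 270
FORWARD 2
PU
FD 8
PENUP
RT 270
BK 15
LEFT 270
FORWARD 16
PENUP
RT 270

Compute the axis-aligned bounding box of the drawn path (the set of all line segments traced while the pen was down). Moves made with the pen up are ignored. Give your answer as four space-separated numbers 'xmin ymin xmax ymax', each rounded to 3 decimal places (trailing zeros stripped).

Executing turtle program step by step:
Start: pos=(0,0), heading=0, pen down
FD 5: (0,0) -> (5,0) [heading=0, draw]
LT 270: heading 0 -> 270
LT 270: heading 270 -> 180
LT 270: heading 180 -> 90
FD 2: (5,0) -> (5,2) [heading=90, draw]
PU: pen up
FD 8: (5,2) -> (5,10) [heading=90, move]
PU: pen up
RT 270: heading 90 -> 180
BK 15: (5,10) -> (20,10) [heading=180, move]
LT 270: heading 180 -> 90
FD 16: (20,10) -> (20,26) [heading=90, move]
PU: pen up
RT 270: heading 90 -> 180
Final: pos=(20,26), heading=180, 2 segment(s) drawn

Segment endpoints: x in {0, 5, 5}, y in {0, 2}
xmin=0, ymin=0, xmax=5, ymax=2

Answer: 0 0 5 2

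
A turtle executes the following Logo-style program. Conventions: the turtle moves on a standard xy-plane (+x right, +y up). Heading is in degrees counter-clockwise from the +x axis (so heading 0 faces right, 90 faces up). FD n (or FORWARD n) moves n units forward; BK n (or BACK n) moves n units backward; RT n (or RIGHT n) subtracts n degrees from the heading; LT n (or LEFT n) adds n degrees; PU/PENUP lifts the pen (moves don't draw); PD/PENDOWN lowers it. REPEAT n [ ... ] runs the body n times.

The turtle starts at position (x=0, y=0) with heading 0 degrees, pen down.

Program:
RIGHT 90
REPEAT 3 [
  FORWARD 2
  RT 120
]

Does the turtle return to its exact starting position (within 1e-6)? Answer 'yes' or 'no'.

Executing turtle program step by step:
Start: pos=(0,0), heading=0, pen down
RT 90: heading 0 -> 270
REPEAT 3 [
  -- iteration 1/3 --
  FD 2: (0,0) -> (0,-2) [heading=270, draw]
  RT 120: heading 270 -> 150
  -- iteration 2/3 --
  FD 2: (0,-2) -> (-1.732,-1) [heading=150, draw]
  RT 120: heading 150 -> 30
  -- iteration 3/3 --
  FD 2: (-1.732,-1) -> (0,0) [heading=30, draw]
  RT 120: heading 30 -> 270
]
Final: pos=(0,0), heading=270, 3 segment(s) drawn

Start position: (0, 0)
Final position: (0, 0)
Distance = 0; < 1e-6 -> CLOSED

Answer: yes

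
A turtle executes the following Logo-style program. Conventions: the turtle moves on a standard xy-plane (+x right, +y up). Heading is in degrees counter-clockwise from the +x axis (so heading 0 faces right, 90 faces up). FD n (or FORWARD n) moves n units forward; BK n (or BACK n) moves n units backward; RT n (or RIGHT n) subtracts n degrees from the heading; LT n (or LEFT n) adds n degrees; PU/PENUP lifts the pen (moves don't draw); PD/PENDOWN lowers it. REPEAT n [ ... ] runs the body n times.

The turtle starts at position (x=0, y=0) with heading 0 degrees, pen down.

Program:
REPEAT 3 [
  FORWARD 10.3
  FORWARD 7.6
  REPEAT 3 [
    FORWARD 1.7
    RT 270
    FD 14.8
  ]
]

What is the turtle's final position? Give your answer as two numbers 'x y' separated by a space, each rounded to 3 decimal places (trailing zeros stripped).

Executing turtle program step by step:
Start: pos=(0,0), heading=0, pen down
REPEAT 3 [
  -- iteration 1/3 --
  FD 10.3: (0,0) -> (10.3,0) [heading=0, draw]
  FD 7.6: (10.3,0) -> (17.9,0) [heading=0, draw]
  REPEAT 3 [
    -- iteration 1/3 --
    FD 1.7: (17.9,0) -> (19.6,0) [heading=0, draw]
    RT 270: heading 0 -> 90
    FD 14.8: (19.6,0) -> (19.6,14.8) [heading=90, draw]
    -- iteration 2/3 --
    FD 1.7: (19.6,14.8) -> (19.6,16.5) [heading=90, draw]
    RT 270: heading 90 -> 180
    FD 14.8: (19.6,16.5) -> (4.8,16.5) [heading=180, draw]
    -- iteration 3/3 --
    FD 1.7: (4.8,16.5) -> (3.1,16.5) [heading=180, draw]
    RT 270: heading 180 -> 270
    FD 14.8: (3.1,16.5) -> (3.1,1.7) [heading=270, draw]
  ]
  -- iteration 2/3 --
  FD 10.3: (3.1,1.7) -> (3.1,-8.6) [heading=270, draw]
  FD 7.6: (3.1,-8.6) -> (3.1,-16.2) [heading=270, draw]
  REPEAT 3 [
    -- iteration 1/3 --
    FD 1.7: (3.1,-16.2) -> (3.1,-17.9) [heading=270, draw]
    RT 270: heading 270 -> 0
    FD 14.8: (3.1,-17.9) -> (17.9,-17.9) [heading=0, draw]
    -- iteration 2/3 --
    FD 1.7: (17.9,-17.9) -> (19.6,-17.9) [heading=0, draw]
    RT 270: heading 0 -> 90
    FD 14.8: (19.6,-17.9) -> (19.6,-3.1) [heading=90, draw]
    -- iteration 3/3 --
    FD 1.7: (19.6,-3.1) -> (19.6,-1.4) [heading=90, draw]
    RT 270: heading 90 -> 180
    FD 14.8: (19.6,-1.4) -> (4.8,-1.4) [heading=180, draw]
  ]
  -- iteration 3/3 --
  FD 10.3: (4.8,-1.4) -> (-5.5,-1.4) [heading=180, draw]
  FD 7.6: (-5.5,-1.4) -> (-13.1,-1.4) [heading=180, draw]
  REPEAT 3 [
    -- iteration 1/3 --
    FD 1.7: (-13.1,-1.4) -> (-14.8,-1.4) [heading=180, draw]
    RT 270: heading 180 -> 270
    FD 14.8: (-14.8,-1.4) -> (-14.8,-16.2) [heading=270, draw]
    -- iteration 2/3 --
    FD 1.7: (-14.8,-16.2) -> (-14.8,-17.9) [heading=270, draw]
    RT 270: heading 270 -> 0
    FD 14.8: (-14.8,-17.9) -> (0,-17.9) [heading=0, draw]
    -- iteration 3/3 --
    FD 1.7: (0,-17.9) -> (1.7,-17.9) [heading=0, draw]
    RT 270: heading 0 -> 90
    FD 14.8: (1.7,-17.9) -> (1.7,-3.1) [heading=90, draw]
  ]
]
Final: pos=(1.7,-3.1), heading=90, 24 segment(s) drawn

Answer: 1.7 -3.1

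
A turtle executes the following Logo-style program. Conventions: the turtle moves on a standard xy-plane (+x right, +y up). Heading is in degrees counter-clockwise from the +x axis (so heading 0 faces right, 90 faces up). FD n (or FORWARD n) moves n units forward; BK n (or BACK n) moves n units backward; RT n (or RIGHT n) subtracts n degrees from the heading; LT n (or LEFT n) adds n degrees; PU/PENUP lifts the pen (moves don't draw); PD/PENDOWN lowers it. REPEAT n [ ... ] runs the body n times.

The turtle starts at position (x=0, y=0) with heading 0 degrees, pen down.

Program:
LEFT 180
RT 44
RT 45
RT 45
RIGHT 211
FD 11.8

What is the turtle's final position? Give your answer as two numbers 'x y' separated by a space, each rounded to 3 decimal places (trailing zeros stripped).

Answer: -11.398 -3.054

Derivation:
Executing turtle program step by step:
Start: pos=(0,0), heading=0, pen down
LT 180: heading 0 -> 180
RT 44: heading 180 -> 136
RT 45: heading 136 -> 91
RT 45: heading 91 -> 46
RT 211: heading 46 -> 195
FD 11.8: (0,0) -> (-11.398,-3.054) [heading=195, draw]
Final: pos=(-11.398,-3.054), heading=195, 1 segment(s) drawn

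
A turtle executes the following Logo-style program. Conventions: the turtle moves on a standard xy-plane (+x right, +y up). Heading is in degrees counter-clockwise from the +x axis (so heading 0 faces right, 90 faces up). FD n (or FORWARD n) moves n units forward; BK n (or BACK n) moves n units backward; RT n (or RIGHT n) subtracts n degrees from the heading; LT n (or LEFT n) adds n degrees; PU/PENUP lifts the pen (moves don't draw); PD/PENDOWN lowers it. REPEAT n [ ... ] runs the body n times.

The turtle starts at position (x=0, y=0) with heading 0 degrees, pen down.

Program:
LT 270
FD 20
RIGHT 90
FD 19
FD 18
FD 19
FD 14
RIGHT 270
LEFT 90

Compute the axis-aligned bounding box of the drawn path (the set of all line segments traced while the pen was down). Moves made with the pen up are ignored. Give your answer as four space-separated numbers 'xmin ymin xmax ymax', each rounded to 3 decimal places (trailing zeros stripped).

Executing turtle program step by step:
Start: pos=(0,0), heading=0, pen down
LT 270: heading 0 -> 270
FD 20: (0,0) -> (0,-20) [heading=270, draw]
RT 90: heading 270 -> 180
FD 19: (0,-20) -> (-19,-20) [heading=180, draw]
FD 18: (-19,-20) -> (-37,-20) [heading=180, draw]
FD 19: (-37,-20) -> (-56,-20) [heading=180, draw]
FD 14: (-56,-20) -> (-70,-20) [heading=180, draw]
RT 270: heading 180 -> 270
LT 90: heading 270 -> 0
Final: pos=(-70,-20), heading=0, 5 segment(s) drawn

Segment endpoints: x in {-70, -56, -37, -19, 0, 0}, y in {-20, -20, -20, -20, 0}
xmin=-70, ymin=-20, xmax=0, ymax=0

Answer: -70 -20 0 0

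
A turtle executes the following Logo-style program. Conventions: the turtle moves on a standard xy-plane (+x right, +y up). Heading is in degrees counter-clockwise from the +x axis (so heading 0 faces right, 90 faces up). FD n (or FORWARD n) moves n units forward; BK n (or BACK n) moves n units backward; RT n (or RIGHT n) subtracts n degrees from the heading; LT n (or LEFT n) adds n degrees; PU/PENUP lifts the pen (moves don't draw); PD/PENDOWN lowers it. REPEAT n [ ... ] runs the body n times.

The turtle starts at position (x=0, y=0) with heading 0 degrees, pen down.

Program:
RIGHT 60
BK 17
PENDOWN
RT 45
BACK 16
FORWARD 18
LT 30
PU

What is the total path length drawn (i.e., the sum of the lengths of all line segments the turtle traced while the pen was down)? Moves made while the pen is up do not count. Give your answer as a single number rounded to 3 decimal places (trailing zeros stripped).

Executing turtle program step by step:
Start: pos=(0,0), heading=0, pen down
RT 60: heading 0 -> 300
BK 17: (0,0) -> (-8.5,14.722) [heading=300, draw]
PD: pen down
RT 45: heading 300 -> 255
BK 16: (-8.5,14.722) -> (-4.359,30.177) [heading=255, draw]
FD 18: (-4.359,30.177) -> (-9.018,12.791) [heading=255, draw]
LT 30: heading 255 -> 285
PU: pen up
Final: pos=(-9.018,12.791), heading=285, 3 segment(s) drawn

Segment lengths:
  seg 1: (0,0) -> (-8.5,14.722), length = 17
  seg 2: (-8.5,14.722) -> (-4.359,30.177), length = 16
  seg 3: (-4.359,30.177) -> (-9.018,12.791), length = 18
Total = 51

Answer: 51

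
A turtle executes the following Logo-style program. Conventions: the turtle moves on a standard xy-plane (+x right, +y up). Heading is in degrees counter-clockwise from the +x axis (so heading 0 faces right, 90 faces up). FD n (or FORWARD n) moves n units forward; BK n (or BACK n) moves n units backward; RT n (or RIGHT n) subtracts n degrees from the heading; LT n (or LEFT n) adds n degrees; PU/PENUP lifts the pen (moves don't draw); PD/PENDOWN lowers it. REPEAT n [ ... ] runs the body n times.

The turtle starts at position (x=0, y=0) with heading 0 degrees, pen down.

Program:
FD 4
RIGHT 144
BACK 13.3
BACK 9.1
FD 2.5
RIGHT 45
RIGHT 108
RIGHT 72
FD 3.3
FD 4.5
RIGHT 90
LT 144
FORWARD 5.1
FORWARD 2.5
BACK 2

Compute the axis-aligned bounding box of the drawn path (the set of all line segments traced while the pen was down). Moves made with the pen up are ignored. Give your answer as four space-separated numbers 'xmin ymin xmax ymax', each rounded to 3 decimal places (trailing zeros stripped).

Executing turtle program step by step:
Start: pos=(0,0), heading=0, pen down
FD 4: (0,0) -> (4,0) [heading=0, draw]
RT 144: heading 0 -> 216
BK 13.3: (4,0) -> (14.76,7.818) [heading=216, draw]
BK 9.1: (14.76,7.818) -> (22.122,13.166) [heading=216, draw]
FD 2.5: (22.122,13.166) -> (20.099,11.697) [heading=216, draw]
RT 45: heading 216 -> 171
RT 108: heading 171 -> 63
RT 72: heading 63 -> 351
FD 3.3: (20.099,11.697) -> (23.359,11.181) [heading=351, draw]
FD 4.5: (23.359,11.181) -> (27.803,10.477) [heading=351, draw]
RT 90: heading 351 -> 261
LT 144: heading 261 -> 45
FD 5.1: (27.803,10.477) -> (31.41,14.083) [heading=45, draw]
FD 2.5: (31.41,14.083) -> (33.177,15.851) [heading=45, draw]
BK 2: (33.177,15.851) -> (31.763,14.437) [heading=45, draw]
Final: pos=(31.763,14.437), heading=45, 9 segment(s) drawn

Segment endpoints: x in {0, 4, 14.76, 20.099, 22.122, 23.359, 27.803, 31.41, 31.763, 33.177}, y in {0, 7.818, 10.477, 11.181, 11.697, 13.166, 14.083, 14.437, 15.851}
xmin=0, ymin=0, xmax=33.177, ymax=15.851

Answer: 0 0 33.177 15.851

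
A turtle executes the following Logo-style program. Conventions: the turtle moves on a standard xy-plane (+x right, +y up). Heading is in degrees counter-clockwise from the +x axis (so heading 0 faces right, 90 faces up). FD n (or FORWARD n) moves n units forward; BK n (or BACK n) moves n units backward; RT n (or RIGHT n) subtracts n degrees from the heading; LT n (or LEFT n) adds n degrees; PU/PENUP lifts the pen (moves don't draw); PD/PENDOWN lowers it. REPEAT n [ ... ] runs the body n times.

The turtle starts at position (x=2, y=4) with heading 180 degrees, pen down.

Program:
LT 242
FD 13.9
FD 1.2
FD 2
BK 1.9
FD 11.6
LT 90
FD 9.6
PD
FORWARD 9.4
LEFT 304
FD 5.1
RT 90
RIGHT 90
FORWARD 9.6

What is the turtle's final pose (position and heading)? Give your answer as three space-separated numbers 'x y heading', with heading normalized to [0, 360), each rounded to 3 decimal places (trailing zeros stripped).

Answer: -1.724 32.108 276

Derivation:
Executing turtle program step by step:
Start: pos=(2,4), heading=180, pen down
LT 242: heading 180 -> 62
FD 13.9: (2,4) -> (8.526,16.273) [heading=62, draw]
FD 1.2: (8.526,16.273) -> (9.089,17.333) [heading=62, draw]
FD 2: (9.089,17.333) -> (10.028,19.098) [heading=62, draw]
BK 1.9: (10.028,19.098) -> (9.136,17.421) [heading=62, draw]
FD 11.6: (9.136,17.421) -> (14.582,27.663) [heading=62, draw]
LT 90: heading 62 -> 152
FD 9.6: (14.582,27.663) -> (6.106,32.17) [heading=152, draw]
PD: pen down
FD 9.4: (6.106,32.17) -> (-2.194,36.583) [heading=152, draw]
LT 304: heading 152 -> 96
FD 5.1: (-2.194,36.583) -> (-2.727,41.655) [heading=96, draw]
RT 90: heading 96 -> 6
RT 90: heading 6 -> 276
FD 9.6: (-2.727,41.655) -> (-1.724,32.108) [heading=276, draw]
Final: pos=(-1.724,32.108), heading=276, 9 segment(s) drawn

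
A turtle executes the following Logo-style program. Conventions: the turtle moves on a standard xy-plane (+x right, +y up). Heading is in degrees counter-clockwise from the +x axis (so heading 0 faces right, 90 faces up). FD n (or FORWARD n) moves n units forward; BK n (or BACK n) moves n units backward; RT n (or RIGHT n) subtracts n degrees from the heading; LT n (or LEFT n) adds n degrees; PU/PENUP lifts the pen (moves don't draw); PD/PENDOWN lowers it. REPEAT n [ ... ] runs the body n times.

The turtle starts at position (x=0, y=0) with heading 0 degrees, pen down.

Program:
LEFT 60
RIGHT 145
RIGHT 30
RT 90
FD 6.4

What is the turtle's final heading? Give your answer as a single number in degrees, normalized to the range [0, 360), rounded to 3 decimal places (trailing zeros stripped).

Executing turtle program step by step:
Start: pos=(0,0), heading=0, pen down
LT 60: heading 0 -> 60
RT 145: heading 60 -> 275
RT 30: heading 275 -> 245
RT 90: heading 245 -> 155
FD 6.4: (0,0) -> (-5.8,2.705) [heading=155, draw]
Final: pos=(-5.8,2.705), heading=155, 1 segment(s) drawn

Answer: 155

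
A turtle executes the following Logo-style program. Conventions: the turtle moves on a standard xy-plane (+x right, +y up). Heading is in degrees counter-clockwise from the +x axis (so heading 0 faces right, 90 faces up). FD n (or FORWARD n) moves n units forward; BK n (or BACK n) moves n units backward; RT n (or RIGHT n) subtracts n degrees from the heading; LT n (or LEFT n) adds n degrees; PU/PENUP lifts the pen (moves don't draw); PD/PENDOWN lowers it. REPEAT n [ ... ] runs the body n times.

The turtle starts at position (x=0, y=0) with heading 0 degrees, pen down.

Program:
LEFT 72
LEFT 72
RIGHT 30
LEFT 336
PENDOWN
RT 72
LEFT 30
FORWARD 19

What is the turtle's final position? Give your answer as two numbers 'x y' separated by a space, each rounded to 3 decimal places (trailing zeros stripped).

Answer: 12.713 14.12

Derivation:
Executing turtle program step by step:
Start: pos=(0,0), heading=0, pen down
LT 72: heading 0 -> 72
LT 72: heading 72 -> 144
RT 30: heading 144 -> 114
LT 336: heading 114 -> 90
PD: pen down
RT 72: heading 90 -> 18
LT 30: heading 18 -> 48
FD 19: (0,0) -> (12.713,14.12) [heading=48, draw]
Final: pos=(12.713,14.12), heading=48, 1 segment(s) drawn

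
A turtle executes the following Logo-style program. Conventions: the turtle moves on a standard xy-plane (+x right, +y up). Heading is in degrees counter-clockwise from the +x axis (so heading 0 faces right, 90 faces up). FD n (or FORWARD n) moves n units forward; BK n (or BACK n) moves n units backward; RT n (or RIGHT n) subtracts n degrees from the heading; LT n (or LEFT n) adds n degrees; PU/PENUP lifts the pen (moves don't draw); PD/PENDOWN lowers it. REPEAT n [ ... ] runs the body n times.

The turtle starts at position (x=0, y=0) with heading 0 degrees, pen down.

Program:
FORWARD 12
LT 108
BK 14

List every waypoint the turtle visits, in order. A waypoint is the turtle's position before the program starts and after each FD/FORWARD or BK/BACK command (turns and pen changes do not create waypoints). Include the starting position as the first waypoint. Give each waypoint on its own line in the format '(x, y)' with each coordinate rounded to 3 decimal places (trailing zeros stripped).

Executing turtle program step by step:
Start: pos=(0,0), heading=0, pen down
FD 12: (0,0) -> (12,0) [heading=0, draw]
LT 108: heading 0 -> 108
BK 14: (12,0) -> (16.326,-13.315) [heading=108, draw]
Final: pos=(16.326,-13.315), heading=108, 2 segment(s) drawn
Waypoints (3 total):
(0, 0)
(12, 0)
(16.326, -13.315)

Answer: (0, 0)
(12, 0)
(16.326, -13.315)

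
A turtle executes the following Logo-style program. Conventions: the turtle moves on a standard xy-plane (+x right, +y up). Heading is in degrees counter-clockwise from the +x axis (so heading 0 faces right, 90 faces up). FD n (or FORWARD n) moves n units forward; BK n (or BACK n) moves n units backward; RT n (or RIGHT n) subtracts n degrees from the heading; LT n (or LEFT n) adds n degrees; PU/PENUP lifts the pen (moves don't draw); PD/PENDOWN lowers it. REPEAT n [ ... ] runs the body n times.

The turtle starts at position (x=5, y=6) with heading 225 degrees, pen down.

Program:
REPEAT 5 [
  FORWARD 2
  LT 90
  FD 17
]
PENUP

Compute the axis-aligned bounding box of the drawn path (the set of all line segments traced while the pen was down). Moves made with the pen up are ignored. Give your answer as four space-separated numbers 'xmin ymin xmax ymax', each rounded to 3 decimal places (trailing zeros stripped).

Executing turtle program step by step:
Start: pos=(5,6), heading=225, pen down
REPEAT 5 [
  -- iteration 1/5 --
  FD 2: (5,6) -> (3.586,4.586) [heading=225, draw]
  LT 90: heading 225 -> 315
  FD 17: (3.586,4.586) -> (15.607,-7.435) [heading=315, draw]
  -- iteration 2/5 --
  FD 2: (15.607,-7.435) -> (17.021,-8.849) [heading=315, draw]
  LT 90: heading 315 -> 45
  FD 17: (17.021,-8.849) -> (29.042,3.172) [heading=45, draw]
  -- iteration 3/5 --
  FD 2: (29.042,3.172) -> (30.456,4.586) [heading=45, draw]
  LT 90: heading 45 -> 135
  FD 17: (30.456,4.586) -> (18.435,16.607) [heading=135, draw]
  -- iteration 4/5 --
  FD 2: (18.435,16.607) -> (17.021,18.021) [heading=135, draw]
  LT 90: heading 135 -> 225
  FD 17: (17.021,18.021) -> (5,6) [heading=225, draw]
  -- iteration 5/5 --
  FD 2: (5,6) -> (3.586,4.586) [heading=225, draw]
  LT 90: heading 225 -> 315
  FD 17: (3.586,4.586) -> (15.607,-7.435) [heading=315, draw]
]
PU: pen up
Final: pos=(15.607,-7.435), heading=315, 10 segment(s) drawn

Segment endpoints: x in {3.586, 3.586, 5, 15.607, 15.607, 17.021, 17.021, 18.435, 29.042, 30.456}, y in {-8.849, -7.435, -7.435, 3.172, 4.586, 4.586, 4.586, 6, 6, 16.607, 18.021}
xmin=3.586, ymin=-8.849, xmax=30.456, ymax=18.021

Answer: 3.586 -8.849 30.456 18.021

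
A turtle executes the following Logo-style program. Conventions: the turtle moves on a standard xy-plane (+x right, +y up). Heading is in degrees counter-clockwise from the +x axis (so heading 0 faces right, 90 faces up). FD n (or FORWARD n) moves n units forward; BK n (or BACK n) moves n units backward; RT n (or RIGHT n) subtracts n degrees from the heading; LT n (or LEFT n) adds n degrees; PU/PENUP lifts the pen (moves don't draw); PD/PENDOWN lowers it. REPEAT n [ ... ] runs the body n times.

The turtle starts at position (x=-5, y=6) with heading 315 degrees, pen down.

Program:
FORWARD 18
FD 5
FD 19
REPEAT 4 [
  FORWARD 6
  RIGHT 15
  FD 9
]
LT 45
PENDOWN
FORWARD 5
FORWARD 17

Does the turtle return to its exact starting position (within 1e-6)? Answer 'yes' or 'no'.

Executing turtle program step by step:
Start: pos=(-5,6), heading=315, pen down
FD 18: (-5,6) -> (7.728,-6.728) [heading=315, draw]
FD 5: (7.728,-6.728) -> (11.263,-10.263) [heading=315, draw]
FD 19: (11.263,-10.263) -> (24.698,-23.698) [heading=315, draw]
REPEAT 4 [
  -- iteration 1/4 --
  FD 6: (24.698,-23.698) -> (28.941,-27.941) [heading=315, draw]
  RT 15: heading 315 -> 300
  FD 9: (28.941,-27.941) -> (33.441,-35.735) [heading=300, draw]
  -- iteration 2/4 --
  FD 6: (33.441,-35.735) -> (36.441,-40.932) [heading=300, draw]
  RT 15: heading 300 -> 285
  FD 9: (36.441,-40.932) -> (38.77,-49.625) [heading=285, draw]
  -- iteration 3/4 --
  FD 6: (38.77,-49.625) -> (40.323,-55.42) [heading=285, draw]
  RT 15: heading 285 -> 270
  FD 9: (40.323,-55.42) -> (40.323,-64.42) [heading=270, draw]
  -- iteration 4/4 --
  FD 6: (40.323,-64.42) -> (40.323,-70.42) [heading=270, draw]
  RT 15: heading 270 -> 255
  FD 9: (40.323,-70.42) -> (37.994,-79.114) [heading=255, draw]
]
LT 45: heading 255 -> 300
PD: pen down
FD 5: (37.994,-79.114) -> (40.494,-83.444) [heading=300, draw]
FD 17: (40.494,-83.444) -> (48.994,-98.166) [heading=300, draw]
Final: pos=(48.994,-98.166), heading=300, 13 segment(s) drawn

Start position: (-5, 6)
Final position: (48.994, -98.166)
Distance = 117.328; >= 1e-6 -> NOT closed

Answer: no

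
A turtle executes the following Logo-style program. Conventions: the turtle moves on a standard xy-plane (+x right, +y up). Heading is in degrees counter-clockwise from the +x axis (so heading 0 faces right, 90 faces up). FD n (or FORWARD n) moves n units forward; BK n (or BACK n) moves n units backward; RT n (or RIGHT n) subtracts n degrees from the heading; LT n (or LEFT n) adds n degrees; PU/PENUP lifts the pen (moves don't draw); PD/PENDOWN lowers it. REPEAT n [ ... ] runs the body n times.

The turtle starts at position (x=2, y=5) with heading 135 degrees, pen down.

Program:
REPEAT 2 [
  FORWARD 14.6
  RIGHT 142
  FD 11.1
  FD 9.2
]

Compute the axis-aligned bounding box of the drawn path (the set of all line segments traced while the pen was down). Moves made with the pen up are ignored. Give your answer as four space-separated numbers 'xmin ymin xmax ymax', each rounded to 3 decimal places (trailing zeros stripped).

Executing turtle program step by step:
Start: pos=(2,5), heading=135, pen down
REPEAT 2 [
  -- iteration 1/2 --
  FD 14.6: (2,5) -> (-8.324,15.324) [heading=135, draw]
  RT 142: heading 135 -> 353
  FD 11.1: (-8.324,15.324) -> (2.694,13.971) [heading=353, draw]
  FD 9.2: (2.694,13.971) -> (11.825,12.85) [heading=353, draw]
  -- iteration 2/2 --
  FD 14.6: (11.825,12.85) -> (26.316,11.071) [heading=353, draw]
  RT 142: heading 353 -> 211
  FD 11.1: (26.316,11.071) -> (16.802,5.354) [heading=211, draw]
  FD 9.2: (16.802,5.354) -> (8.916,0.615) [heading=211, draw]
]
Final: pos=(8.916,0.615), heading=211, 6 segment(s) drawn

Segment endpoints: x in {-8.324, 2, 2.694, 8.916, 11.825, 16.802, 26.316}, y in {0.615, 5, 5.354, 11.071, 12.85, 13.971, 15.324}
xmin=-8.324, ymin=0.615, xmax=26.316, ymax=15.324

Answer: -8.324 0.615 26.316 15.324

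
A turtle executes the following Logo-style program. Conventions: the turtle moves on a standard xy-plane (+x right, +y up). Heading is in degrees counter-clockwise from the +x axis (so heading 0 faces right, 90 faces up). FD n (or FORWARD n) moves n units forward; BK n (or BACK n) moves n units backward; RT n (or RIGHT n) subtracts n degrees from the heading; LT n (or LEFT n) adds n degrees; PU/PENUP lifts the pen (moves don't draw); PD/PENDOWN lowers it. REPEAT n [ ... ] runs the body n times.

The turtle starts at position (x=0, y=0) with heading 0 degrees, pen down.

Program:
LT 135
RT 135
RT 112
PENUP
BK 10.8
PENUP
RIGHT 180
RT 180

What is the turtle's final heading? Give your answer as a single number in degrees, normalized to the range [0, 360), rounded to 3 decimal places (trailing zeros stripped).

Executing turtle program step by step:
Start: pos=(0,0), heading=0, pen down
LT 135: heading 0 -> 135
RT 135: heading 135 -> 0
RT 112: heading 0 -> 248
PU: pen up
BK 10.8: (0,0) -> (4.046,10.014) [heading=248, move]
PU: pen up
RT 180: heading 248 -> 68
RT 180: heading 68 -> 248
Final: pos=(4.046,10.014), heading=248, 0 segment(s) drawn

Answer: 248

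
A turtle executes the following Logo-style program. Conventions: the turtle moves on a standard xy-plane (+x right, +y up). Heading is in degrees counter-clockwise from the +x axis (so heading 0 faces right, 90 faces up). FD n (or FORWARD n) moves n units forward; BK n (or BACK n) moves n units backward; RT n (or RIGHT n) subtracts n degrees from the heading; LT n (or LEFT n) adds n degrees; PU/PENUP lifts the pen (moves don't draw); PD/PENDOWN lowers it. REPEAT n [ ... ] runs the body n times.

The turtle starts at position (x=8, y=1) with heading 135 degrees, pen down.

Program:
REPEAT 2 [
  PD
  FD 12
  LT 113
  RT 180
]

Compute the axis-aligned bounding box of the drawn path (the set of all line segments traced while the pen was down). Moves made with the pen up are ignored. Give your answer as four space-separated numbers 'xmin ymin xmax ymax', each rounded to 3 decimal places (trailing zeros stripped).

Answer: -0.485 1 8 20.611

Derivation:
Executing turtle program step by step:
Start: pos=(8,1), heading=135, pen down
REPEAT 2 [
  -- iteration 1/2 --
  PD: pen down
  FD 12: (8,1) -> (-0.485,9.485) [heading=135, draw]
  LT 113: heading 135 -> 248
  RT 180: heading 248 -> 68
  -- iteration 2/2 --
  PD: pen down
  FD 12: (-0.485,9.485) -> (4.01,20.611) [heading=68, draw]
  LT 113: heading 68 -> 181
  RT 180: heading 181 -> 1
]
Final: pos=(4.01,20.611), heading=1, 2 segment(s) drawn

Segment endpoints: x in {-0.485, 4.01, 8}, y in {1, 9.485, 20.611}
xmin=-0.485, ymin=1, xmax=8, ymax=20.611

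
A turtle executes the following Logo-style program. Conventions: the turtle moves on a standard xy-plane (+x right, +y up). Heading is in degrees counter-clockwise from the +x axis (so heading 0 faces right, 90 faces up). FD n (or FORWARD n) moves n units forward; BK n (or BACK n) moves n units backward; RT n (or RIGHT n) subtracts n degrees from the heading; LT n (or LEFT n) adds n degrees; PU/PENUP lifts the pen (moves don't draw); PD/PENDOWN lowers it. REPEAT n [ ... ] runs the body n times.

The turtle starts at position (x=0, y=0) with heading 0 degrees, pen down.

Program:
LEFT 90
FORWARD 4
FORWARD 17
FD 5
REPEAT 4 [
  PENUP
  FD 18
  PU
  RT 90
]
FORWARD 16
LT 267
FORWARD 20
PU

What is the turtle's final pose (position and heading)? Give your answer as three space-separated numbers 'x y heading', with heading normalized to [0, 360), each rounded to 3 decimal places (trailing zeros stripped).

Answer: 19.973 40.953 357

Derivation:
Executing turtle program step by step:
Start: pos=(0,0), heading=0, pen down
LT 90: heading 0 -> 90
FD 4: (0,0) -> (0,4) [heading=90, draw]
FD 17: (0,4) -> (0,21) [heading=90, draw]
FD 5: (0,21) -> (0,26) [heading=90, draw]
REPEAT 4 [
  -- iteration 1/4 --
  PU: pen up
  FD 18: (0,26) -> (0,44) [heading=90, move]
  PU: pen up
  RT 90: heading 90 -> 0
  -- iteration 2/4 --
  PU: pen up
  FD 18: (0,44) -> (18,44) [heading=0, move]
  PU: pen up
  RT 90: heading 0 -> 270
  -- iteration 3/4 --
  PU: pen up
  FD 18: (18,44) -> (18,26) [heading=270, move]
  PU: pen up
  RT 90: heading 270 -> 180
  -- iteration 4/4 --
  PU: pen up
  FD 18: (18,26) -> (0,26) [heading=180, move]
  PU: pen up
  RT 90: heading 180 -> 90
]
FD 16: (0,26) -> (0,42) [heading=90, move]
LT 267: heading 90 -> 357
FD 20: (0,42) -> (19.973,40.953) [heading=357, move]
PU: pen up
Final: pos=(19.973,40.953), heading=357, 3 segment(s) drawn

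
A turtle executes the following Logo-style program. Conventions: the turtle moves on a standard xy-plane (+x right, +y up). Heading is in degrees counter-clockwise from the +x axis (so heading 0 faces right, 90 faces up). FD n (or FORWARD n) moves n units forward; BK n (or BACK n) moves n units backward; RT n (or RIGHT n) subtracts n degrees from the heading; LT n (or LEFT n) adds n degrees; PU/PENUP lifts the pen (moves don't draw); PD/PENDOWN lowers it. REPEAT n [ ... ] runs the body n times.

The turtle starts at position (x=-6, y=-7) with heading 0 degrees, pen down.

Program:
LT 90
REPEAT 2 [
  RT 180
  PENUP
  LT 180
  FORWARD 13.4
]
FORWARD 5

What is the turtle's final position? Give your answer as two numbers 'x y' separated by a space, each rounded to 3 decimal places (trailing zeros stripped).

Executing turtle program step by step:
Start: pos=(-6,-7), heading=0, pen down
LT 90: heading 0 -> 90
REPEAT 2 [
  -- iteration 1/2 --
  RT 180: heading 90 -> 270
  PU: pen up
  LT 180: heading 270 -> 90
  FD 13.4: (-6,-7) -> (-6,6.4) [heading=90, move]
  -- iteration 2/2 --
  RT 180: heading 90 -> 270
  PU: pen up
  LT 180: heading 270 -> 90
  FD 13.4: (-6,6.4) -> (-6,19.8) [heading=90, move]
]
FD 5: (-6,19.8) -> (-6,24.8) [heading=90, move]
Final: pos=(-6,24.8), heading=90, 0 segment(s) drawn

Answer: -6 24.8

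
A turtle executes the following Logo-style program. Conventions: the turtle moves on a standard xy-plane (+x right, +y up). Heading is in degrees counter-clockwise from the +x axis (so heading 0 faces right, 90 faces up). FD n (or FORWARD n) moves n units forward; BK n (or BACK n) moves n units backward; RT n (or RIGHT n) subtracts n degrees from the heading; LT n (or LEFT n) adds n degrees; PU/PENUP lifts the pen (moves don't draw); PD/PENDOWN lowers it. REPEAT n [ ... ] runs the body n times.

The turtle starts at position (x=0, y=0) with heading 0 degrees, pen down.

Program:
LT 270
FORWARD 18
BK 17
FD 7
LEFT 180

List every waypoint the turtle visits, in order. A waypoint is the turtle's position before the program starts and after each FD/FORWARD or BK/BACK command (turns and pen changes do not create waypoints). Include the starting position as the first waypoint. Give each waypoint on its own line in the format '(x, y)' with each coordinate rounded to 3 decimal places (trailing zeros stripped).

Answer: (0, 0)
(0, -18)
(0, -1)
(0, -8)

Derivation:
Executing turtle program step by step:
Start: pos=(0,0), heading=0, pen down
LT 270: heading 0 -> 270
FD 18: (0,0) -> (0,-18) [heading=270, draw]
BK 17: (0,-18) -> (0,-1) [heading=270, draw]
FD 7: (0,-1) -> (0,-8) [heading=270, draw]
LT 180: heading 270 -> 90
Final: pos=(0,-8), heading=90, 3 segment(s) drawn
Waypoints (4 total):
(0, 0)
(0, -18)
(0, -1)
(0, -8)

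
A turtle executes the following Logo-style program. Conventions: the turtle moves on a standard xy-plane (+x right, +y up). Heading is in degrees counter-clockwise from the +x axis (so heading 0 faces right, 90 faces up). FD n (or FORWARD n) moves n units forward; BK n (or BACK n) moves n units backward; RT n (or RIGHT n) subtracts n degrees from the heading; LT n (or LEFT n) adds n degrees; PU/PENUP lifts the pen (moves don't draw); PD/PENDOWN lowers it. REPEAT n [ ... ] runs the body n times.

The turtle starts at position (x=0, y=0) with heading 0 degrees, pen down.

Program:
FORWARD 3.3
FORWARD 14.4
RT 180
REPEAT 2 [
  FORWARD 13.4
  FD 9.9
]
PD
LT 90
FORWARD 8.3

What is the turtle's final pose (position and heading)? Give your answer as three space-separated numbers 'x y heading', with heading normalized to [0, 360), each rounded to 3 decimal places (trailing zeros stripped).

Answer: -28.9 -8.3 270

Derivation:
Executing turtle program step by step:
Start: pos=(0,0), heading=0, pen down
FD 3.3: (0,0) -> (3.3,0) [heading=0, draw]
FD 14.4: (3.3,0) -> (17.7,0) [heading=0, draw]
RT 180: heading 0 -> 180
REPEAT 2 [
  -- iteration 1/2 --
  FD 13.4: (17.7,0) -> (4.3,0) [heading=180, draw]
  FD 9.9: (4.3,0) -> (-5.6,0) [heading=180, draw]
  -- iteration 2/2 --
  FD 13.4: (-5.6,0) -> (-19,0) [heading=180, draw]
  FD 9.9: (-19,0) -> (-28.9,0) [heading=180, draw]
]
PD: pen down
LT 90: heading 180 -> 270
FD 8.3: (-28.9,0) -> (-28.9,-8.3) [heading=270, draw]
Final: pos=(-28.9,-8.3), heading=270, 7 segment(s) drawn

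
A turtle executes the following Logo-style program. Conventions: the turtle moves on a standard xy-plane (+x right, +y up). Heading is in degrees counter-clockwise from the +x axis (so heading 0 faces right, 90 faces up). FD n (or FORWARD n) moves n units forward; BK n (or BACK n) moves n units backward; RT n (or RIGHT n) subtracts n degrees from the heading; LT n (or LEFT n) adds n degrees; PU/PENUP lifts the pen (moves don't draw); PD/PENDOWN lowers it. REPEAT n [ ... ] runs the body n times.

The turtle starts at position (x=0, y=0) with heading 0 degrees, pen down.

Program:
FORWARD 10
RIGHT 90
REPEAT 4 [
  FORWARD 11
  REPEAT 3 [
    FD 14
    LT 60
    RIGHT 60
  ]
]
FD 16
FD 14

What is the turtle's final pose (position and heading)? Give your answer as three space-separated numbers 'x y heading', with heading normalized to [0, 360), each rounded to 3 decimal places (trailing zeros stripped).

Executing turtle program step by step:
Start: pos=(0,0), heading=0, pen down
FD 10: (0,0) -> (10,0) [heading=0, draw]
RT 90: heading 0 -> 270
REPEAT 4 [
  -- iteration 1/4 --
  FD 11: (10,0) -> (10,-11) [heading=270, draw]
  REPEAT 3 [
    -- iteration 1/3 --
    FD 14: (10,-11) -> (10,-25) [heading=270, draw]
    LT 60: heading 270 -> 330
    RT 60: heading 330 -> 270
    -- iteration 2/3 --
    FD 14: (10,-25) -> (10,-39) [heading=270, draw]
    LT 60: heading 270 -> 330
    RT 60: heading 330 -> 270
    -- iteration 3/3 --
    FD 14: (10,-39) -> (10,-53) [heading=270, draw]
    LT 60: heading 270 -> 330
    RT 60: heading 330 -> 270
  ]
  -- iteration 2/4 --
  FD 11: (10,-53) -> (10,-64) [heading=270, draw]
  REPEAT 3 [
    -- iteration 1/3 --
    FD 14: (10,-64) -> (10,-78) [heading=270, draw]
    LT 60: heading 270 -> 330
    RT 60: heading 330 -> 270
    -- iteration 2/3 --
    FD 14: (10,-78) -> (10,-92) [heading=270, draw]
    LT 60: heading 270 -> 330
    RT 60: heading 330 -> 270
    -- iteration 3/3 --
    FD 14: (10,-92) -> (10,-106) [heading=270, draw]
    LT 60: heading 270 -> 330
    RT 60: heading 330 -> 270
  ]
  -- iteration 3/4 --
  FD 11: (10,-106) -> (10,-117) [heading=270, draw]
  REPEAT 3 [
    -- iteration 1/3 --
    FD 14: (10,-117) -> (10,-131) [heading=270, draw]
    LT 60: heading 270 -> 330
    RT 60: heading 330 -> 270
    -- iteration 2/3 --
    FD 14: (10,-131) -> (10,-145) [heading=270, draw]
    LT 60: heading 270 -> 330
    RT 60: heading 330 -> 270
    -- iteration 3/3 --
    FD 14: (10,-145) -> (10,-159) [heading=270, draw]
    LT 60: heading 270 -> 330
    RT 60: heading 330 -> 270
  ]
  -- iteration 4/4 --
  FD 11: (10,-159) -> (10,-170) [heading=270, draw]
  REPEAT 3 [
    -- iteration 1/3 --
    FD 14: (10,-170) -> (10,-184) [heading=270, draw]
    LT 60: heading 270 -> 330
    RT 60: heading 330 -> 270
    -- iteration 2/3 --
    FD 14: (10,-184) -> (10,-198) [heading=270, draw]
    LT 60: heading 270 -> 330
    RT 60: heading 330 -> 270
    -- iteration 3/3 --
    FD 14: (10,-198) -> (10,-212) [heading=270, draw]
    LT 60: heading 270 -> 330
    RT 60: heading 330 -> 270
  ]
]
FD 16: (10,-212) -> (10,-228) [heading=270, draw]
FD 14: (10,-228) -> (10,-242) [heading=270, draw]
Final: pos=(10,-242), heading=270, 19 segment(s) drawn

Answer: 10 -242 270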